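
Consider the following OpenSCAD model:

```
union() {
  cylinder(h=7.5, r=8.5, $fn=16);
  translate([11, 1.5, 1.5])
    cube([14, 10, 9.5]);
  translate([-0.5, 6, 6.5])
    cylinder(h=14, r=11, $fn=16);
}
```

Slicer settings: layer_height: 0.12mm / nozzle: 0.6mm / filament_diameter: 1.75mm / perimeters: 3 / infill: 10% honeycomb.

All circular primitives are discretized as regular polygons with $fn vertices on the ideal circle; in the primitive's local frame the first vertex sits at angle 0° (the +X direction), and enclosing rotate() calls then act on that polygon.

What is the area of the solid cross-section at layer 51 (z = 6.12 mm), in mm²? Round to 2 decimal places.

361.19 mm²

At z = 6.12 mm: the r=8.5 cylinder gives a regular 16-gon of circumradius 8.5 (constant along its height) (area = (16/2)·8.500²·sin(360°/16) = 221.19 mm²); the cube at (11, 1.5) (footprint 14×10) is included at this height (area 140.00 mm²); the cylinder at (-0.5, 6) does not reach this height (z outside [6.5, 20.5]); Taking the union: the 2 present regions are separate (no shared area or edge), so areas and boundary lengths simply add and each stays a separate island — area = 361.19 mm². Overall, the cross-section has 2 separate islands. Net area = 361.19 mm².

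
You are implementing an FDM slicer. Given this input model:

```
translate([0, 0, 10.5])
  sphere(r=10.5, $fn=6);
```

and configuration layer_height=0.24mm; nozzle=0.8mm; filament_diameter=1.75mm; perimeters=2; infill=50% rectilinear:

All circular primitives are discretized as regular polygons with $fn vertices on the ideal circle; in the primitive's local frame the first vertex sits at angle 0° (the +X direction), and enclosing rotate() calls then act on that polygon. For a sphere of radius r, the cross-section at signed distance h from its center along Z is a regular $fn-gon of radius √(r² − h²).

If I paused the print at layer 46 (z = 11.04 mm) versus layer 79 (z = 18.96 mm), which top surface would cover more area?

Layer 46 (z = 11.04): the r=10.5 sphere slices to a regular 6-gon of circumradius 10.486 (√(r²−h²) with h=0.54 from center) (area = (6/2)·10.486²·sin(360°/6) = 285.68 mm²). So its area = 285.68 mm². Layer 79 (z = 18.96): the sphere: section is a regular 6-gon, circumradius = √(r²−h²) = √(10.5²−8.46²) = 6.219 (area = (6/2)·6.219²·sin(360°/6) = 100.49 mm²). So its area = 100.49 mm². Layer 46 is larger (285.68 vs 100.49 mm²).

layer 46 (z = 11.04 mm)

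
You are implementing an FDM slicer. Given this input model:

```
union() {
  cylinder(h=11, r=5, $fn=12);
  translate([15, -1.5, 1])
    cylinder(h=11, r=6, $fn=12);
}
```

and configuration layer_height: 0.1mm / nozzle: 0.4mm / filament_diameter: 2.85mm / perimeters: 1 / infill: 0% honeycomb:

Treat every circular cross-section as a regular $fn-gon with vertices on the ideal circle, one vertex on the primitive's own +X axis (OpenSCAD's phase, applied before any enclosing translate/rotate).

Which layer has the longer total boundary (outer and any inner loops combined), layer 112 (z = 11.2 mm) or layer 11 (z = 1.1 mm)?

layer 11 (z = 1.1 mm)

Layer 112 (z = 11.2): the cylinder does not reach this height (z outside [0, 11]); the cylinder at (15, -1.5): section is a regular 12-gon, circumradius r=6 (perimeter = 2·12·6.000·sin(180°/12) = 37.27 mm); Merging all regions: only the r=6 cylinder at (15, -1.5) is present, so the union is just that shape — boundary = 37.27 mm. So its perimeter = 37.27 mm. Layer 11 (z = 1.1): the r=5 cylinder contributes a regular 12-gon of circumradius 5 (perimeter = 2·12·5.000·sin(180°/12) = 31.06 mm); the cylinder at (15, -1.5): section is a regular 12-gon, circumradius r=6 (perimeter = 2·12·6.000·sin(180°/12) = 37.27 mm); Merging all regions: the 2 present regions are separate (no shared area or edge), so areas and boundary lengths simply add and each stays a separate island — boundary = 68.33 mm. So its perimeter = 68.33 mm. Layer 11 is larger (68.33 vs 37.27 mm).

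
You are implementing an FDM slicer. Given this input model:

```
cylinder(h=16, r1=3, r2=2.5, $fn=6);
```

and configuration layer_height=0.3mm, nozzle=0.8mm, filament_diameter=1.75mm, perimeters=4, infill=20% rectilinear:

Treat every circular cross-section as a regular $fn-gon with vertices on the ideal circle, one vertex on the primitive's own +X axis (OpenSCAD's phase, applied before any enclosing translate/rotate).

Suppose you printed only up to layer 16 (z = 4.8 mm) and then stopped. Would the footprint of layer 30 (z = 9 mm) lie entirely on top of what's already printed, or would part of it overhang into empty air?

Compare the two slices. At z = 4.8: the cone (r1=3→r2=2.5) has section circumradius 2.850 here — a regular 6-gon (area = (6/2)·2.850²·sin(360°/6) = 21.10 mm²). At z = 9: the cone: at t=0.562 of its height the radius interpolates to r₁+(r₂−r₁)t = 2.719, giving a regular 6-gon of that circumradius (area = (6/2)·2.719²·sin(360°/6) = 19.20 mm²). Checking containment: the cross-section at z = 9 is a subset of the cross-section at z = 4.8.

entirely on top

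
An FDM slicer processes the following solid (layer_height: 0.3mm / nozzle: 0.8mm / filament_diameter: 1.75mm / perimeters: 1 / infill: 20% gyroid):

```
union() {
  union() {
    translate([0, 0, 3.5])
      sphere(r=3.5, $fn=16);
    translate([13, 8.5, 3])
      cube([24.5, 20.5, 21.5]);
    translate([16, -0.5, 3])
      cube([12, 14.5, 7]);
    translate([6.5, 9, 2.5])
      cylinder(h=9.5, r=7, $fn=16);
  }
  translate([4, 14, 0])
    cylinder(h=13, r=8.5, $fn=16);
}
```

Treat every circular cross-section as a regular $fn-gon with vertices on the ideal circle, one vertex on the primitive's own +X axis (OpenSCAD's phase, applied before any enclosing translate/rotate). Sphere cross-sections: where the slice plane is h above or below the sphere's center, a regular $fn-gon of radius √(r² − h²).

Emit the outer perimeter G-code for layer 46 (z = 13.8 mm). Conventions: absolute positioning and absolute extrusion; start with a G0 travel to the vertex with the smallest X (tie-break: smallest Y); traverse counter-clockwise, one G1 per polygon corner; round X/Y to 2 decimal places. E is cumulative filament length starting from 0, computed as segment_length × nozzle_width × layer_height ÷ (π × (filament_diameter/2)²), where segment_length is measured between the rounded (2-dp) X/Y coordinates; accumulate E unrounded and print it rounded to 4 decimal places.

At z = 13.8 mm: the sphere does not reach this height (|z−center|=10.300 > r=3.5); the 24.5×20.5 cube at (13, 8.5) contributes its full rectangle; the cube at (16, -0.5) does not reach this height (z outside [3, 10]); the cylinder at (6.5, 9) is not intersected at this z (z outside [2.5, 12]); Merging all regions: only the 24.5×20.5 cube at (13, 8.5) is present, so the union is just that shape — 1 connected region; the cylinder at (4, 14) is absent (z outside [0, 13]); Combining (union): only that combined region is present, so the union is just that shape — 1 connected region. The outline is a single polygon with 4 vertices. Extrusion per mm of travel: 0.8 × 0.3 / (π × 0.875²) = 0.099780. Accumulating E over each segment gives final E = 8.9802.

G0 X13.00 Y8.50 Z13.80
G1 X37.50 Y8.50 E2.4446
G1 X37.50 Y29.00 E4.4901
G1 X13.00 Y29.00 E6.9347
G1 X13.00 Y8.50 E8.9802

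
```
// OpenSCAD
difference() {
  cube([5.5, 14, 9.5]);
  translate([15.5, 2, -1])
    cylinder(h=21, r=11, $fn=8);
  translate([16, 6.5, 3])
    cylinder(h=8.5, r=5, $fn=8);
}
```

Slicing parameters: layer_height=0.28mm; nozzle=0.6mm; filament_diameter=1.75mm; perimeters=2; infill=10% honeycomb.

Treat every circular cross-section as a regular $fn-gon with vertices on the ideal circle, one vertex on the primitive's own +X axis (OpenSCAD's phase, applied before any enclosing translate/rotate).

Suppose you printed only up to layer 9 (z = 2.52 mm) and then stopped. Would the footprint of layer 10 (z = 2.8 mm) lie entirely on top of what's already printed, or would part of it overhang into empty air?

entirely on top

Compare the two slices. At z = 2.52: the cube is present — its section is the full 5.5×14 rectangle (area 77.00 mm²); the r=11 cylinder at (15.5, 2) contributes a regular 8-gon of circumradius 11 (area = (8/2)·11.000²·sin(360°/8) = 342.24 mm²); the cylinder at (16, 6.5) is not intersected at this z (z outside [3, 11.5]); Subtracting the remaining from the first: starting from the 5.5×14 cube (77.00 mm²), the r=11 cylinder at (15.5, 2) partially overlaps it — only the 2.38 mm² overlap (of its 342.24 mm²) is removed, clipping the outline — area = 74.62 mm². At z = 2.8: the cube (footprint 5.5×14) is included at this height (area 77.00 mm²); the r=11 cylinder at (15.5, 2) contributes a regular 8-gon of circumradius 11 (area = (8/2)·11.000²·sin(360°/8) = 342.24 mm²); the cylinder at (16, 6.5) is not intersected at this z (z outside [3, 11.5]); After the difference (first − rest): starting from the 5.5×14 cube (77.00 mm²), the r=11 cylinder at (15.5, 2) partially overlaps it — only the 2.38 mm² overlap (of its 342.24 mm²) is removed, clipping the outline — area = 74.62 mm². Checking containment: the cross-section at z = 2.8 is a subset of the cross-section at z = 2.52.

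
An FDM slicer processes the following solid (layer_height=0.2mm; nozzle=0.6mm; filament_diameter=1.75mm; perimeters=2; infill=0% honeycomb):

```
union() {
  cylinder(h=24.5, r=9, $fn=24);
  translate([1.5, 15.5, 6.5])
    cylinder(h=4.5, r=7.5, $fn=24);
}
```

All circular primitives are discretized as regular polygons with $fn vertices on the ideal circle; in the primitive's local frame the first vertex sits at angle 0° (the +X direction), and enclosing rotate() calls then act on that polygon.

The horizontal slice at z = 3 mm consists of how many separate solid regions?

At z = 3 mm: the cylinder: section is a regular 24-gon, circumradius r=9; the cylinder at (1.5, 15.5) does not reach this height (z outside [6.5, 11]); Taking the union: only the r=9 cylinder is present, so the union is just that shape — 1 connected region. The result has 1 disconnected region.

1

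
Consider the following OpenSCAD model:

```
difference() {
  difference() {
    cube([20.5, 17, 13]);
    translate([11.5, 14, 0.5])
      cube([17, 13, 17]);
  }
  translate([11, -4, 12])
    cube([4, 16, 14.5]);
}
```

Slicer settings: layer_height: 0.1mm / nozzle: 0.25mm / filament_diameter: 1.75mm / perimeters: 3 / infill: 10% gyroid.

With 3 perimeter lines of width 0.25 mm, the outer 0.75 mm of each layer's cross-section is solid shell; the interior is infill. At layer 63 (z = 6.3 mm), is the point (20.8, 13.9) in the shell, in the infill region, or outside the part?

outside

At z = 6.3 mm: the cube is present — its section is the full 20.5×17 rectangle; the 17×13 cube at (11.5, 14) contributes its full rectangle; Taking the first minus the rest: starting from the 20.5×17 cube, the 17×13 cube at (11.5, 14) partially overlaps it — only the 27.00 mm² overlap (of its 221.00 mm²) is removed, clipping the outline — 1 connected region; the cube at (11, -4) does not reach this height (z outside [12, 26.5]); Taking the first minus the rest: none of the subtracted shapes is present at this height, so the result so far is unchanged — 1 connected region. Overall, the cross-section is a single solid region. The nearest boundary edge runs (20.50, 14.00)→(20.50, 0.00); distance from the point to it = 0.30 mm. The point is not inside any of the regions above, so it lies outside the cross-section (0.30 mm from the nearest boundary).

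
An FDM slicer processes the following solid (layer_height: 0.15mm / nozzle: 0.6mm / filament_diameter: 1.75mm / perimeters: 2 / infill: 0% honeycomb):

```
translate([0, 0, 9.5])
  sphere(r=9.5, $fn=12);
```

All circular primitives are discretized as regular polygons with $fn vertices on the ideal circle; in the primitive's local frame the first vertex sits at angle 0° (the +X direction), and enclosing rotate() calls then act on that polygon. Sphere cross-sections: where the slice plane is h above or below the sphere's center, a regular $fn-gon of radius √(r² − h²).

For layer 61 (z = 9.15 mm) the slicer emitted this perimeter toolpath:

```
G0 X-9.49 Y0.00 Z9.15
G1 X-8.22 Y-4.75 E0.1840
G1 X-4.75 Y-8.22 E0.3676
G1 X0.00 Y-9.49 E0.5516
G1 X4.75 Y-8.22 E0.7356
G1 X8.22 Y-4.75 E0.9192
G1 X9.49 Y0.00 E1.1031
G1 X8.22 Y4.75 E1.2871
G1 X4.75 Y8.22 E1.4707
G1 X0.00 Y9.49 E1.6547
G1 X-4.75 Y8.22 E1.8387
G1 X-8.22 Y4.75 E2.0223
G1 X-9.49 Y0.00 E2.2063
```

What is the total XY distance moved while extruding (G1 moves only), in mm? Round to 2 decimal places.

Sum the Euclidean lengths of each G1 segment: total = 58.96 mm.

58.96 mm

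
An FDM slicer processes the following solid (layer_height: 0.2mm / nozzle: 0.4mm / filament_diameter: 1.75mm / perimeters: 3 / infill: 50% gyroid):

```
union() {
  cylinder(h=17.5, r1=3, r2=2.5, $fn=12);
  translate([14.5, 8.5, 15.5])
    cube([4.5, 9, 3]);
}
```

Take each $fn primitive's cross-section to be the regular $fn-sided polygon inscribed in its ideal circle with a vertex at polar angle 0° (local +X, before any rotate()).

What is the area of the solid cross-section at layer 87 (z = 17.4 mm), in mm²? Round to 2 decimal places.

At z = 17.4 mm: the cone (r1=3→r2=2.5) has section circumradius 2.503 here — a regular 12-gon (area = (12/2)·2.503²·sin(360°/12) = 18.79 mm²); the cube at (14.5, 8.5) is present — its section is the full 4.5×9 rectangle (area 40.50 mm²); Taking the union: the 2 present regions are separate (no shared area or edge), so areas and boundary lengths simply add and each stays a separate island — area = 59.29 mm². Overall, the cross-section has 2 separate islands. Net area = 59.29 mm².

59.29 mm²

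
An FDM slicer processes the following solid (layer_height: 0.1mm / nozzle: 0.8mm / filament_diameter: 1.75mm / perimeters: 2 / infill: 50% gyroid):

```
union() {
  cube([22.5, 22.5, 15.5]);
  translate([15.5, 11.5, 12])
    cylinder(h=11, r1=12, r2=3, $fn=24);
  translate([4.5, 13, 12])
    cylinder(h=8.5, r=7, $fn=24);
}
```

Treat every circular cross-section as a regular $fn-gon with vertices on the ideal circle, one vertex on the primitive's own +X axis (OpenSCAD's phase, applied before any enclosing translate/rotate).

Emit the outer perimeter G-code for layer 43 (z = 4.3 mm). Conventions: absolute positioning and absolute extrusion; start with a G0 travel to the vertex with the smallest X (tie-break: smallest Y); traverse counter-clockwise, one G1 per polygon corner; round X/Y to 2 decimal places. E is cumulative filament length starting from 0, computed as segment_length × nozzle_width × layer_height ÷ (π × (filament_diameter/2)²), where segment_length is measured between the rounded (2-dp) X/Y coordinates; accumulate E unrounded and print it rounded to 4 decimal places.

G0 X0.00 Y0.00 Z4.30
G1 X22.50 Y0.00 E0.7484
G1 X22.50 Y22.50 E1.4967
G1 X0.00 Y22.50 E2.2451
G1 X0.00 Y0.00 E2.9934

At z = 4.3 mm: the 22.5×22.5 cube contributes its full rectangle; the cone at (15.5, 11.5) is not intersected at this z (z outside [12, 23]); the cylinder at (4.5, 13) does not reach this height (z outside [12, 20.5]); Taking the union: only the 22.5×22.5 cube is present, so the union is just that shape — 1 connected region. The outline is a single polygon with 4 vertices. Extrusion per mm of travel: 0.8 × 0.1 / (π × 0.875²) = 0.033260. Accumulating E over each segment gives final E = 2.9934.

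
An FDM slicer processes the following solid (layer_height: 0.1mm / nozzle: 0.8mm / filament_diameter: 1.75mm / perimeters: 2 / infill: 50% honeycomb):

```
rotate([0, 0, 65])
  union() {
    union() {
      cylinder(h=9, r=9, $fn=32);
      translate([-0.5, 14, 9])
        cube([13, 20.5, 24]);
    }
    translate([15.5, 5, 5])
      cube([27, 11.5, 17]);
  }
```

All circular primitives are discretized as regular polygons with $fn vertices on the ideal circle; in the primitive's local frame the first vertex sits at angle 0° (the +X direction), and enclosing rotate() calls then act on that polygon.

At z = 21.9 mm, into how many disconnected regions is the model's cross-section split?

2

At z = 21.9 mm: the cylinder is absent (z outside [0, 9]); the 13×20.5 cube at (-0.5, 14) contributes its full rectangle; Merging all regions: only the 13×20.5 cube at (-0.5, 14) is present, so the union is just that shape — 1 connected region; the cube at (15.5, 5) (footprint 27×11.5) is included at this height; Merging all regions: the 2 present regions are separate (no shared area or edge), so areas and boundary lengths simply add and each stays a separate island — 2 connected regions; (rotated 65° about Z; rotation is an isometry so areas/perimeters/island counts are preserved). The result has 2 disconnected regions.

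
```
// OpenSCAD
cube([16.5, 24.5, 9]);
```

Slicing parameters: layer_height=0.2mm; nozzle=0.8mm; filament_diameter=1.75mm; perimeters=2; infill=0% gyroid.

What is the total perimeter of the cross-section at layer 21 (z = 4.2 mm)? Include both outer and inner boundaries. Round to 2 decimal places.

At z = 4.2 mm: the cube is present — its section is the full 16.5×24.5 rectangle (perimeter 82.00 mm). Overall, the cross-section is a single solid region. Total boundary length (outer) = 82.00 mm.

82.00 mm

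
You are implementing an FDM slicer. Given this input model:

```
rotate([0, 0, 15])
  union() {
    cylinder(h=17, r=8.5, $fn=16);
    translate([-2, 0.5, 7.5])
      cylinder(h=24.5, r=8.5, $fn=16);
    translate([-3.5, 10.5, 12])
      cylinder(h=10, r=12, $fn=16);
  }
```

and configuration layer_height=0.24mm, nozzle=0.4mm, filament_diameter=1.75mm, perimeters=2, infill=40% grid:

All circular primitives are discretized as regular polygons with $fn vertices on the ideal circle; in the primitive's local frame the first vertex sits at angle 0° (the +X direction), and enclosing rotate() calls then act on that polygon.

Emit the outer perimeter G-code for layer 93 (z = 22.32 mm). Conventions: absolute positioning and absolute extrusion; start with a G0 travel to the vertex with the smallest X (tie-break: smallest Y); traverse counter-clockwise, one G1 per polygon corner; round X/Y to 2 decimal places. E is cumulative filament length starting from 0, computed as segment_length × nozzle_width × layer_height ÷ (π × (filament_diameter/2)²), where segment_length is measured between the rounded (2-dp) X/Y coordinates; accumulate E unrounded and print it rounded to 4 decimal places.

At z = 22.32 mm: the cylinder is not intersected at this z (z outside [0, 17]); the cylinder at (-2, 0.5): section is a regular 16-gon, circumradius r=8.5; the cylinder at (-3.5, 10.5) is absent (z outside [12, 22]); Combining (union): only the r=8.5 cylinder at (-2, 0.5) is present, so the union is just that shape — 1 connected region; (whole slice rotated 15° about Z — lengths, areas and connectivity unchanged). The outline is a single polygon with 16 vertices. Extrusion per mm of travel: 0.4 × 0.24 / (π × 0.875²) = 0.039912. Accumulating E over each segment gives final E = 2.1181.

G0 X-10.49 Y1.07 Z22.32
G1 X-10.27 Y-2.23 E0.1320
G1 X-8.80 Y-5.21 E0.2646
G1 X-6.31 Y-7.40 E0.3970
G1 X-3.17 Y-8.46 E0.5292
G1 X0.14 Y-8.25 E0.6616
G1 X3.11 Y-6.78 E0.7939
G1 X5.30 Y-4.28 E0.9265
G1 X6.37 Y-1.14 E1.0589
G1 X6.15 Y2.17 E1.1913
G1 X4.68 Y5.14 E1.3236
G1 X2.19 Y7.33 E1.4560
G1 X-0.95 Y8.39 E1.5882
G1 X-4.26 Y8.18 E1.7206
G1 X-7.24 Y6.71 E1.8532
G1 X-9.42 Y4.22 E1.9853
G1 X-10.49 Y1.07 E2.1181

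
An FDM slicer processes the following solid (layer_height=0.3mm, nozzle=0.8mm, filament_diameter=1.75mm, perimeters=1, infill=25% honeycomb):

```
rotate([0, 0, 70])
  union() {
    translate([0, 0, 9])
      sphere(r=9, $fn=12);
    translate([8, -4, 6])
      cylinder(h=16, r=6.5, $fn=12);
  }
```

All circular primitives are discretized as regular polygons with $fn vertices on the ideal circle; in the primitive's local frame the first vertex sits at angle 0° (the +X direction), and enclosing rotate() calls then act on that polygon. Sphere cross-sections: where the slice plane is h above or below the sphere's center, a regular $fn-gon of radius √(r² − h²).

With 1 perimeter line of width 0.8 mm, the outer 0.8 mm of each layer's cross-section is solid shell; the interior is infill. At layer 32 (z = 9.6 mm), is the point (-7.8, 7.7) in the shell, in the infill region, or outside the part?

At z = 9.6 mm: the r=9 sphere contributes a regular 12-gon of circumradius √(9²−0.6²) = 8.980; the cylinder at (8, -4): section is a regular 12-gon, circumradius r=6.5; Merging all regions: the regions partially overlap (shared area 51.66 mm²), so overlapping operands fuse into one piece — 1 connected region; (whole slice rotated 70° about Z — lengths, areas and connectivity unchanged). Overall, the cross-section is a single solid region. Undo the 70° rotation: the query point maps to (4.568, 9.963) in the un-rotated model frame. The nearest boundary edge runs (0.00, 8.98)→(4.49, 7.78); distance from the point to it = 2.13 mm. The point is not inside any of the regions above, so it lies outside the cross-section (2.13 mm from the nearest boundary).

outside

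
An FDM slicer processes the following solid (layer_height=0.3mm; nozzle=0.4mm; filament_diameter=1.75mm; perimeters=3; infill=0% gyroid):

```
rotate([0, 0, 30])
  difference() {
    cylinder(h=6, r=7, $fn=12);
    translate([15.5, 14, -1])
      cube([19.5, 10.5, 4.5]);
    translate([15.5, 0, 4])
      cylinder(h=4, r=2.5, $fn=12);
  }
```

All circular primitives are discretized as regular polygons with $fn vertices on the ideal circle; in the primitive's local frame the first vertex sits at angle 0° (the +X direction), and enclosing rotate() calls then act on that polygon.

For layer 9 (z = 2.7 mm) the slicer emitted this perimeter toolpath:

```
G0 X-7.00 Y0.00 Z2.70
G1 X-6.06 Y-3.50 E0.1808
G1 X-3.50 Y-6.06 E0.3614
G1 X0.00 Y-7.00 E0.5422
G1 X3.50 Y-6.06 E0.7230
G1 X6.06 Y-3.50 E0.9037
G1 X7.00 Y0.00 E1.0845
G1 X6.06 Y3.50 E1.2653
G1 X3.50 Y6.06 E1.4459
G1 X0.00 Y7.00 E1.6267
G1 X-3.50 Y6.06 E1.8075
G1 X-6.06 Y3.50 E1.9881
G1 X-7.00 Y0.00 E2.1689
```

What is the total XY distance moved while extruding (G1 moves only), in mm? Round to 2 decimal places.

43.47 mm

Sum the Euclidean lengths of each G1 segment: total = 43.47 mm.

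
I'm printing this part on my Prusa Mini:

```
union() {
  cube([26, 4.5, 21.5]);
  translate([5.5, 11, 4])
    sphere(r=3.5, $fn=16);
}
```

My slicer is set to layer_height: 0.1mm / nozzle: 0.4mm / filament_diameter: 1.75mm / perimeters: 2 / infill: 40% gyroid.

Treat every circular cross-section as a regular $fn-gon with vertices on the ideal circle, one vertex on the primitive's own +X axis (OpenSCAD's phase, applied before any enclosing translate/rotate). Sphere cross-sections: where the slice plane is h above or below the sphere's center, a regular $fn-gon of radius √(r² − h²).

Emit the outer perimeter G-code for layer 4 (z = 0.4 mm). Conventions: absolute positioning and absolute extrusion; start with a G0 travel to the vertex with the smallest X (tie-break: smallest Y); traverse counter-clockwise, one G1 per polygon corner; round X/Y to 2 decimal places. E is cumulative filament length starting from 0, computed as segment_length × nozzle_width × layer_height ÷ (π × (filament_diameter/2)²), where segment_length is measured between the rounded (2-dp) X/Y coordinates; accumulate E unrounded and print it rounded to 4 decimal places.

G0 X0.00 Y0.00 Z0.40
G1 X26.00 Y0.00 E0.4324
G1 X26.00 Y4.50 E0.5072
G1 X0.00 Y4.50 E0.9396
G1 X0.00 Y0.00 E1.0144

At z = 0.4 mm: the cube is present — its section is the full 26×4.5 rectangle; the sphere at (5.5, 11) does not reach this height (|z−center|=3.600 > r=3.5); Taking the union: only the 26×4.5 cube is present, so the union is just that shape — 1 connected region. The outline is a single polygon with 4 vertices. Extrusion per mm of travel: 0.4 × 0.1 / (π × 0.875²) = 0.016630. Accumulating E over each segment gives final E = 1.0144.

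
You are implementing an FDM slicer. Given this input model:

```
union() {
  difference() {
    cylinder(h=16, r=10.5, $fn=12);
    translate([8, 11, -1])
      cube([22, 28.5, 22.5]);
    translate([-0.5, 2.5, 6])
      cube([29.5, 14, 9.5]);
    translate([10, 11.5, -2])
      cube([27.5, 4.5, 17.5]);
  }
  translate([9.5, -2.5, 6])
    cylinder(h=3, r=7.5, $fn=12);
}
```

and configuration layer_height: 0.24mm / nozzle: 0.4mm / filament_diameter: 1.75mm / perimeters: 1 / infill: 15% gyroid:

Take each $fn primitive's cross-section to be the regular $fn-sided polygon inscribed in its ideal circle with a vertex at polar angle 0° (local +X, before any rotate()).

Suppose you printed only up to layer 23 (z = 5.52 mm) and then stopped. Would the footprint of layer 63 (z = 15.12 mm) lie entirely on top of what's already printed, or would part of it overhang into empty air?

Compare the two slices. At z = 5.52: the r=10.5 cylinder contributes a regular 12-gon of circumradius 10.5 (area = (12/2)·10.500²·sin(360°/12) = 330.75 mm²); the cube at (8, 11) (footprint 22×28.5) is included at this height (area 627.00 mm²); the cube at (-0.5, 2.5) is absent (z outside [6, 15.5]); the 27.5×4.5 cube at (10, 11.5) contributes its full rectangle (area 123.75 mm²); Taking the first minus the rest: starting from the r=10.5 cylinder (330.75 mm²), the 22×28.5 cube at (8, 11) misses the remaining region (no effect); the 27.5×4.5 cube at (10, 11.5) misses the remaining region (no effect) — area = 330.75 mm²; the cylinder at (9.5, -2.5) does not reach this height (z outside [6, 9]); Taking the union: only that combined region is present, so the union is just that shape — area = 330.75 mm². At z = 15.12: the cylinder: section is a regular 12-gon, circumradius r=10.5 (area = (12/2)·10.500²·sin(360°/12) = 330.75 mm²); the cube at (8, 11) (footprint 22×28.5) is included at this height (area 627.00 mm²); the cube at (-0.5, 2.5) (footprint 29.5×14) is included at this height (area 413.00 mm²); the cube at (10, 11.5) is present — its section is the full 27.5×4.5 rectangle (area 123.75 mm²); After the difference (first − rest): starting from the r=10.5 cylinder (330.75 mm²), the 22×28.5 cube at (8, 11) misses the remaining region (no effect); the 29.5×14 cube at (-0.5, 2.5) partially overlaps it — only the 61.24 mm² overlap (of its 413.00 mm²) is removed, clipping the outline; the 27.5×4.5 cube at (10, 11.5) misses the remaining region (no effect) — area = 269.51 mm²; the cylinder at (9.5, -2.5) is not intersected at this z (z outside [6, 9]); Merging all regions: only the result so far is present, so the union is just that shape — area = 269.51 mm². Checking containment: the cross-section at z = 15.12 is a subset of the cross-section at z = 5.52.

entirely on top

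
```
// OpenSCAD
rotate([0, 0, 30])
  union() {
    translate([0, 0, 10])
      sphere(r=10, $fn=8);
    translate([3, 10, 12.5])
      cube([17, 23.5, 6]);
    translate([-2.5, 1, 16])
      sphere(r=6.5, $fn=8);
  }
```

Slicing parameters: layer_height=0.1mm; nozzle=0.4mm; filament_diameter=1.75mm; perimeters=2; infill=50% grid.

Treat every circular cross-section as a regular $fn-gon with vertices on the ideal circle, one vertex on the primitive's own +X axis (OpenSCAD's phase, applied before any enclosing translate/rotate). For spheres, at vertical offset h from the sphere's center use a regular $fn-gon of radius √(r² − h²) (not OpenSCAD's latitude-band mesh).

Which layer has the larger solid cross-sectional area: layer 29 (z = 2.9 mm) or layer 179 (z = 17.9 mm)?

layer 179 (z = 17.9 mm)

Layer 29 (z = 2.9): the r=10 sphere contributes a regular 8-gon of circumradius √(10²−7.1²) = 7.042 (area = (8/2)·7.042²·sin(360°/8) = 140.26 mm²); the cube at (3, 10) does not reach this height (z outside [12.5, 18.5]); the sphere at (-2.5, 1) is absent (|z−center|=13.100 > r=6.5); Merging all regions: only the r=10 sphere is present, so the union is just that shape — area = 140.26 mm²; (rotated 30° about Z; rotation is an isometry so areas/perimeters/island counts are preserved). So its area = 140.26 mm². Layer 179 (z = 17.9): the r=10 sphere contributes a regular 8-gon of circumradius √(10²−7.9²) = 6.131 (area = (8/2)·6.131²·sin(360°/8) = 106.32 mm²); the cube at (3, 10) is present — its section is the full 17×23.5 rectangle (area 399.50 mm²); the r=6.5 sphere at (-2.5, 1) slices to a regular 8-gon of circumradius 6.216 (√(r²−h²) with h=1.9 from center) (area = (8/2)·6.216²·sin(360°/8) = 109.29 mm²); Combining (union): the regions partially overlap — summed areas 615.11 mm² minus the doubly-counted overlap 76.92 mm² gives 538.19 mm² — area = 538.19 mm²; (whole slice rotated 30° about Z — lengths, areas and connectivity unchanged). So its area = 538.19 mm². Layer 179 is larger (538.19 vs 140.26 mm²).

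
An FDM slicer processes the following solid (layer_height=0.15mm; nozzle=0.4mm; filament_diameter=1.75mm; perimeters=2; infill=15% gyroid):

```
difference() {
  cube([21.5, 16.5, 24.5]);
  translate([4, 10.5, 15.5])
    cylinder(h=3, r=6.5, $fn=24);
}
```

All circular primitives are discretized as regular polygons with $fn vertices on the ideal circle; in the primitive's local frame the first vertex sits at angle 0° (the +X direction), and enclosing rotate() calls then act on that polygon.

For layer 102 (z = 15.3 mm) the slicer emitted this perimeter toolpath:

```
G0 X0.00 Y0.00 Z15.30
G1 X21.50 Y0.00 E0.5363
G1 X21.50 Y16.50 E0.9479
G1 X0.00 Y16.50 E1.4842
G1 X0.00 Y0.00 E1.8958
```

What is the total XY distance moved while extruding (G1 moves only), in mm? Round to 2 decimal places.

76.00 mm

Sum the Euclidean lengths of each G1 segment: total = 76.00 mm.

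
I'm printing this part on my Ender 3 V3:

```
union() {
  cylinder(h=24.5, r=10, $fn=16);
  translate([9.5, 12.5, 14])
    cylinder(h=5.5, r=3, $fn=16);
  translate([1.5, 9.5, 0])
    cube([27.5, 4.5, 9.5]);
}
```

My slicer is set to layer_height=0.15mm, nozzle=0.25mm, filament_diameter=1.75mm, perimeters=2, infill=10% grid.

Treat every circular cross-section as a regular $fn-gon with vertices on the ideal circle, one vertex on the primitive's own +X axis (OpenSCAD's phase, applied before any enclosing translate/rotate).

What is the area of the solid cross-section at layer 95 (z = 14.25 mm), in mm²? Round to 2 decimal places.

At z = 14.25 mm: the r=10 cylinder contributes a regular 16-gon of circumradius 10 (area = (16/2)·10.000²·sin(360°/16) = 306.15 mm²); the cylinder at (9.5, 12.5): section is a regular 16-gon, circumradius r=3 (area = (16/2)·3.000²·sin(360°/16) = 27.55 mm²); the cube at (1.5, 9.5) is absent (z outside [0, 9.5]); Taking the union: the 2 present regions are separate (no shared area or edge), so areas and boundary lengths simply add and each stays a separate island — area = 333.70 mm². Overall, the cross-section has 2 separate islands. Net area = 333.70 mm².

333.70 mm²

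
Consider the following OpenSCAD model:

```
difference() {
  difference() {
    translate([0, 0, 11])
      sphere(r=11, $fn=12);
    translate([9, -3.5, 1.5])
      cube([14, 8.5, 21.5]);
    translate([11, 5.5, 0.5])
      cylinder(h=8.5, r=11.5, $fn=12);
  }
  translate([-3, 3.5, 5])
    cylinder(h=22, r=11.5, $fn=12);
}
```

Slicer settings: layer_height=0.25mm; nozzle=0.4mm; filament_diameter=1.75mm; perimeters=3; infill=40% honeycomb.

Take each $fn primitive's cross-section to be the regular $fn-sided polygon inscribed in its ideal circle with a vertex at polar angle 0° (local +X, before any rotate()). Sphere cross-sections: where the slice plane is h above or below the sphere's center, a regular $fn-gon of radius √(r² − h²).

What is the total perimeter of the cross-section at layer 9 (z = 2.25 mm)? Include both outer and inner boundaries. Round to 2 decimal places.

38.86 mm

At z = 2.25 mm: the r=11 sphere contributes a regular 12-gon of circumradius √(11²−8.75²) = 6.666 (perimeter = 2·12·6.666·sin(180°/12) = 41.41 mm); the cube at (9, -3.5) is present — its section is the full 14×8.5 rectangle (perimeter 45.00 mm); the r=11.5 cylinder at (11, 5.5) gives a regular 12-gon of circumradius 11.5 (constant along its height) (perimeter = 2·12·11.500·sin(180°/12) = 71.43 mm); Subtracting the remaining from the first: starting from the r=11 sphere, the 14×8.5 cube at (9, -3.5) misses the remaining region (no effect); the r=11.5 cylinder at (11, 5.5) partially overlaps it — only the 45.62 mm² overlap (of its 396.75 mm²) is removed, clipping the outline — boundary = 38.86 mm; the cylinder at (-3, 3.5) does not reach this height (z outside [5, 27]); Subtracting the remaining from the first: none of the subtracted shapes is present at this height, so that combined region is unchanged — boundary = 38.86 mm. Overall, the cross-section is a single solid region. Total boundary length (outer) = 38.86 mm.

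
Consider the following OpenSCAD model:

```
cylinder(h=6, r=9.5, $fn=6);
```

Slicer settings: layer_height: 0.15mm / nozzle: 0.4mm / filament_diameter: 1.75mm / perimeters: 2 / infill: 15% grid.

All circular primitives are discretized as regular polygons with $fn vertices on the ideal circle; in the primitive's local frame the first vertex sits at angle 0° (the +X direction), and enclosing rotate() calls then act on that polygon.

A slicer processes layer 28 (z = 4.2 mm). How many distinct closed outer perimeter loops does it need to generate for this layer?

1

At z = 4.2 mm: the r=9.5 cylinder contributes a regular 6-gon of circumradius 9.5. The result has 1 disconnected region.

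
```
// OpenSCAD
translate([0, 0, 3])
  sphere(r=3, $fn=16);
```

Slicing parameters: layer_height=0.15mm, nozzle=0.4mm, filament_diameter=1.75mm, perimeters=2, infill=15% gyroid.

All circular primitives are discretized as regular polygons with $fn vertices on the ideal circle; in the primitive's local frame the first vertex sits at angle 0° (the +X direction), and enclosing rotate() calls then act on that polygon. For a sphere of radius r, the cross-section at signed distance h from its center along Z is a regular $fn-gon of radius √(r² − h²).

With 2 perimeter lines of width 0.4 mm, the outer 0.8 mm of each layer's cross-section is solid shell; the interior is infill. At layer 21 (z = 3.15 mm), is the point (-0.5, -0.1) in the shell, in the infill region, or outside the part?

infill

At z = 3.15 mm: the sphere: section is a regular 16-gon, circumradius = √(r²−h²) = √(3²−0.15²) = 2.996. Overall, the cross-section is a single solid region. The nearest boundary edge runs (-3.00, 0.00)→(-2.77, -1.15); distance from the point to it = 2.43 mm. The point is inside the cross-section and 2.43 mm from the nearest boundary — more than the 0.8 mm shell width (2 × 0.4), so it's in the infill interior.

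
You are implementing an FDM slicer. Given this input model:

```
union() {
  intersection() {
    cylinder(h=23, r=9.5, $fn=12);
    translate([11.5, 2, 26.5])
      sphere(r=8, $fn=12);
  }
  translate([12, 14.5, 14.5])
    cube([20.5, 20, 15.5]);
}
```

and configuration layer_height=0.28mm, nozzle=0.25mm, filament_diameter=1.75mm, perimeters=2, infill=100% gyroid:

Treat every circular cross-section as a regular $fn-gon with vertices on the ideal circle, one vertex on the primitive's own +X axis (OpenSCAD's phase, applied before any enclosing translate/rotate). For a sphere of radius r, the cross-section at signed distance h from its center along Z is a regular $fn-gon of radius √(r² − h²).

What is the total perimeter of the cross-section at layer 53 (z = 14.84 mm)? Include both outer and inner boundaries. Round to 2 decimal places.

At z = 14.84 mm: the r=9.5 cylinder contributes a regular 12-gon of circumradius 9.5 (perimeter = 2·12·9.500·sin(180°/12) = 59.01 mm); the sphere at (11.5, 2) is absent (|z−center|=11.660 > r=8); Taking the intersection: at least one operand is absent at this height, so nothing remains; the cube at (12, 14.5) (footprint 20.5×20) is included at this height (perimeter 81.00 mm); Merging all regions: only the 20.5×20 cube at (12, 14.5) is present, so the union is just that shape — boundary = 81.00 mm. Overall, the cross-section is a single solid region. Total boundary length (outer) = 81.00 mm.

81.00 mm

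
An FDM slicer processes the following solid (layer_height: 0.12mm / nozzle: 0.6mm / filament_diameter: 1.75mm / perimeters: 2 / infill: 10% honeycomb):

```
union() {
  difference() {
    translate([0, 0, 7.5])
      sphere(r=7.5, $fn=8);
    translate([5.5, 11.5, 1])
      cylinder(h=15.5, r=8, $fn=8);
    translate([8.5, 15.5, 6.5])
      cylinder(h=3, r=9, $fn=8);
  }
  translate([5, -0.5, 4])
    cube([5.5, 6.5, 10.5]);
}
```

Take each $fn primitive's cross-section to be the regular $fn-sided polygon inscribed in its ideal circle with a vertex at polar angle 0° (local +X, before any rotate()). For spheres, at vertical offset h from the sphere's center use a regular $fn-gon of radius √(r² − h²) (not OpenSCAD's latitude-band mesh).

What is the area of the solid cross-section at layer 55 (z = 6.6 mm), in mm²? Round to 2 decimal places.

At z = 6.6 mm: the r=7.5 sphere slices to a regular 8-gon of circumradius 7.446 (√(r²−h²) with h=0.9 from center) (area = (8/2)·7.446²·sin(360°/8) = 156.81 mm²); the r=8 cylinder at (5.5, 11.5) contributes a regular 8-gon of circumradius 8 (area = (8/2)·8.000²·sin(360°/8) = 181.02 mm²); the r=9 cylinder at (8.5, 15.5) gives a regular 8-gon of circumradius 9 (constant along its height) (area = (8/2)·9.000²·sin(360°/8) = 229.10 mm²); After the difference (first − rest): starting from the r=7.5 sphere (156.81 mm²), the r=8 cylinder at (5.5, 11.5) partially overlaps it — only the 10.04 mm² overlap (of its 181.02 mm²) is removed, clipping the outline; the r=9 cylinder at (8.5, 15.5) misses the remaining region (no effect) — area = 146.77 mm²; the cube at (5, -0.5) is present — its section is the full 5.5×6.5 rectangle (area 35.75 mm²); Taking the union: the regions partially overlap — summed areas 182.52 mm² minus the doubly-counted overlap 7.29 mm² gives 175.23 mm² — area = 175.23 mm². Overall, the cross-section is a single solid region. Net area = 175.23 mm².

175.23 mm²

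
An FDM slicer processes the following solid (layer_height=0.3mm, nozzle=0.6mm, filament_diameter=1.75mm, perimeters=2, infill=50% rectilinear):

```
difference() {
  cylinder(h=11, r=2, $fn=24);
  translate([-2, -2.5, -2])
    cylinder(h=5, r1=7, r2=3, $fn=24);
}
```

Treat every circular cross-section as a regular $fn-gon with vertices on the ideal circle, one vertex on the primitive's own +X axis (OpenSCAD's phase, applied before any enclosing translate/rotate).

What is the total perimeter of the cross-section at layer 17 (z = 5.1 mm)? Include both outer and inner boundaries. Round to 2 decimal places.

12.53 mm

At z = 5.1 mm: the r=2 cylinder contributes a regular 24-gon of circumradius 2 (perimeter = 2·24·2.000·sin(180°/24) = 12.53 mm); the cone at (-2, -2.5) is absent (z outside [-2, 3]); Subtracting the remaining from the first: none of the subtracted shapes is present at this height, so the r=2 cylinder is unchanged — boundary = 12.53 mm. Overall, the cross-section is a single solid region. Total boundary length (outer) = 12.53 mm.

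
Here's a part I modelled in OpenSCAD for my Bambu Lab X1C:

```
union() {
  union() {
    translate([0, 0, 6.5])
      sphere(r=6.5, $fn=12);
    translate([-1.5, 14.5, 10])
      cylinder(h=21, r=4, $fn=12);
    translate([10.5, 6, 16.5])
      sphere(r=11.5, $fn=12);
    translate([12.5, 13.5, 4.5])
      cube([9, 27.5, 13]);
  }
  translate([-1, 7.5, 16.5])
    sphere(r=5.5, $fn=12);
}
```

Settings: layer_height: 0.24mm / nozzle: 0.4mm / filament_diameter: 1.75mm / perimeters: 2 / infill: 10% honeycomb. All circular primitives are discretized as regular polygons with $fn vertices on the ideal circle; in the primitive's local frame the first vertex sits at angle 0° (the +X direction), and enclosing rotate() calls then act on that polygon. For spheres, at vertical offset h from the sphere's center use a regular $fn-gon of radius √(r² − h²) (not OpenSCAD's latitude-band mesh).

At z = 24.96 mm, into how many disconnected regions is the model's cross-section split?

2

At z = 24.96 mm: the sphere is not intersected at this z (|z−center|=18.460 > r=6.5); the r=4 cylinder at (-1.5, 14.5) gives a regular 12-gon of circumradius 4 (constant along its height); the sphere at (10.5, 6): section is a regular 12-gon, circumradius = √(r²−h²) = √(11.5²−8.46²) = 7.790; the cube at (12.5, 13.5) is absent (z outside [4.5, 17.5]); Combining (union): the 2 present regions are separate (no shared area or edge), so areas and boundary lengths simply add and each stays a separate island — 2 connected regions; the sphere at (-1, 7.5) is not intersected at this z (|z−center|=8.460 > r=5.5); Combining (union): only that combined region is present, so the union is just that shape — 2 connected regions. The result has 2 disconnected regions.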